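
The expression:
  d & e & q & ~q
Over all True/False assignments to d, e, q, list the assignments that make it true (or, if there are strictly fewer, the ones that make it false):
is never true.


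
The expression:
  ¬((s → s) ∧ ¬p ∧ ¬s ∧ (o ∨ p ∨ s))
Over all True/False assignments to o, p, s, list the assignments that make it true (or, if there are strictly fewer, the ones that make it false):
is false only for:
  o=True, p=False, s=False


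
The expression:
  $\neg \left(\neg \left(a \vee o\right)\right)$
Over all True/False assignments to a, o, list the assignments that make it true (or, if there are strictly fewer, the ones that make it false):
is false only for:
  a=False, o=False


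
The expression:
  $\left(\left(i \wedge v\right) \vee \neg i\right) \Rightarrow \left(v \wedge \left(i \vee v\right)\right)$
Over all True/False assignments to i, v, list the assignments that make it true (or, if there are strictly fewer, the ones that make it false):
is false only for:
  i=False, v=False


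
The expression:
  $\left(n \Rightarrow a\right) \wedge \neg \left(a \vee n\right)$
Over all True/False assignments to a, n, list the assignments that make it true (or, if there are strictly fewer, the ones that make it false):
is true only for:
  a=False, n=False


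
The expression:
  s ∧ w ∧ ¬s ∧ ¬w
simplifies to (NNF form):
False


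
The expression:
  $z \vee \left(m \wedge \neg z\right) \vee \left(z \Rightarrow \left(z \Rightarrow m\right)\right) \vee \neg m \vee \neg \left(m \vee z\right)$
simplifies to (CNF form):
$\text{True}$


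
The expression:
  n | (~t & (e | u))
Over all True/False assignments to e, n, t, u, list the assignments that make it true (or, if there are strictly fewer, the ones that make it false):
is false only for:
  e=False, n=False, t=False, u=False;
  e=False, n=False, t=True, u=False;
  e=False, n=False, t=True, u=True;
  e=True, n=False, t=True, u=False;
  e=True, n=False, t=True, u=True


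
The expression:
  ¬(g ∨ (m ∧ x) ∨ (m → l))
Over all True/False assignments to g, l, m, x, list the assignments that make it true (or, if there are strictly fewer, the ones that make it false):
is true only for:
  g=False, l=False, m=True, x=False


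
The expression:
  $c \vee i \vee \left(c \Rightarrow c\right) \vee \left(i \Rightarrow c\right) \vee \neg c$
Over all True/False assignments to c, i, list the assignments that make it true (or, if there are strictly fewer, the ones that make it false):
is always true.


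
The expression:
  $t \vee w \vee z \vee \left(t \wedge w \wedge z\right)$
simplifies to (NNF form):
$t \vee w \vee z$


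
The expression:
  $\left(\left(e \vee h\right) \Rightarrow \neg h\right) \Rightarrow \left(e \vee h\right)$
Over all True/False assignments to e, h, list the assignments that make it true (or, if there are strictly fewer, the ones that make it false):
is false only for:
  e=False, h=False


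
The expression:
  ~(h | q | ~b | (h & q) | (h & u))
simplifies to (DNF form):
b & ~h & ~q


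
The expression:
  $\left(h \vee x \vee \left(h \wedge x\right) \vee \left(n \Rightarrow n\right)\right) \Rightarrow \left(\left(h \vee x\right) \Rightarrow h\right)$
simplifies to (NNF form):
$h \vee \neg x$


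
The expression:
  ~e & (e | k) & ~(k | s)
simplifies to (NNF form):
False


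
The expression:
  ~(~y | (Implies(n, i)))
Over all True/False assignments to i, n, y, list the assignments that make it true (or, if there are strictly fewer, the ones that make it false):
is true only for:
  i=False, n=True, y=True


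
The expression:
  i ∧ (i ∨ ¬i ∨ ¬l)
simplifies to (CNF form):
i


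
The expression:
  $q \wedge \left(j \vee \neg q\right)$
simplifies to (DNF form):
$j \wedge q$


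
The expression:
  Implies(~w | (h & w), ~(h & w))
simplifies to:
~h | ~w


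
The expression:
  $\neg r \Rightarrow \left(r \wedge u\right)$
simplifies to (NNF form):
$r$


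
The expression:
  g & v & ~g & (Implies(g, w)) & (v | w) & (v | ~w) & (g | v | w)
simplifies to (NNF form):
False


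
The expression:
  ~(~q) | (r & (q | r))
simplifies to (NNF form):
q | r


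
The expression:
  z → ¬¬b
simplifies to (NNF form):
b ∨ ¬z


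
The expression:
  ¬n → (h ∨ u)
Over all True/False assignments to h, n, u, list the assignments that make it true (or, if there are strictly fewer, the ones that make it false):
is false only for:
  h=False, n=False, u=False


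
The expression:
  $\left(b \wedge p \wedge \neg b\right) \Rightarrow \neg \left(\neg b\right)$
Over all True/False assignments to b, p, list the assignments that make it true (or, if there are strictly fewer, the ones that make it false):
is always true.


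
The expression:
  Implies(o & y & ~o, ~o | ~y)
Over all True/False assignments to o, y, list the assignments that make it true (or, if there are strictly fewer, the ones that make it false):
is always true.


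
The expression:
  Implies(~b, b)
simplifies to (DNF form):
b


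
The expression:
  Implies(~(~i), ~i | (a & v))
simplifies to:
~i | (a & v)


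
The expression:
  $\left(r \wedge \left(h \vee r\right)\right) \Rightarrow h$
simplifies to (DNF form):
$h \vee \neg r$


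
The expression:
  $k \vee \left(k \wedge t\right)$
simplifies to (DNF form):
$k$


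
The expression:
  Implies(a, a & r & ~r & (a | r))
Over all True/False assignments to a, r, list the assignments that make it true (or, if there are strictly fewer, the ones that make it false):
is true only for:
  a=False, r=False;
  a=False, r=True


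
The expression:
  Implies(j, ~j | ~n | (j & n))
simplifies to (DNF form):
True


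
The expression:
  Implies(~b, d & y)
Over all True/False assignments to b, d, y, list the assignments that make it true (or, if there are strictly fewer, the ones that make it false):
is false only for:
  b=False, d=False, y=False;
  b=False, d=False, y=True;
  b=False, d=True, y=False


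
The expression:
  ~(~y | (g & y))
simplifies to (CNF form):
y & ~g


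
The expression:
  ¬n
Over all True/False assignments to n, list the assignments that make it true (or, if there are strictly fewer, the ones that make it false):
is true only for:
  n=False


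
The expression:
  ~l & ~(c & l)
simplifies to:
~l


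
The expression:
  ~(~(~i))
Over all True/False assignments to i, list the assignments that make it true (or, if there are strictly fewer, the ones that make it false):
is true only for:
  i=False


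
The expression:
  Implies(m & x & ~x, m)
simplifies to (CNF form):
True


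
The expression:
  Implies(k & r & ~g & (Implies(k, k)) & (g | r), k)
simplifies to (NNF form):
True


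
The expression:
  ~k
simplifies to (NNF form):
~k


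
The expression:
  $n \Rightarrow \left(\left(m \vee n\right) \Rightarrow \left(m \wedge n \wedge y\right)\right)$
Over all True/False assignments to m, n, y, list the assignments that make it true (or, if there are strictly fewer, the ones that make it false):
is false only for:
  m=False, n=True, y=False;
  m=False, n=True, y=True;
  m=True, n=True, y=False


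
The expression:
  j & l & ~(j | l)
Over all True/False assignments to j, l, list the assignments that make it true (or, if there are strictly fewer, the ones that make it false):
is never true.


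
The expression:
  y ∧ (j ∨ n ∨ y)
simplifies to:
y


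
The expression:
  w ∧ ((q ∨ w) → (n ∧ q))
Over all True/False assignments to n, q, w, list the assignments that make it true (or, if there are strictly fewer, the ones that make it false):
is true only for:
  n=True, q=True, w=True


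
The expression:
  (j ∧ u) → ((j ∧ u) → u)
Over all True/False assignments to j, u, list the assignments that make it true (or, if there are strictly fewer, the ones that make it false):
is always true.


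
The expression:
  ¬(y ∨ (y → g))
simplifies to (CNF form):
False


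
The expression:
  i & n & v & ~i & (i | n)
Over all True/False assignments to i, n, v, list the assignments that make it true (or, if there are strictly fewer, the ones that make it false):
is never true.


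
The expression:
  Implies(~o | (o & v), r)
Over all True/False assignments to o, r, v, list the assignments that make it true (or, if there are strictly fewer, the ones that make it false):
is false only for:
  o=False, r=False, v=False;
  o=False, r=False, v=True;
  o=True, r=False, v=True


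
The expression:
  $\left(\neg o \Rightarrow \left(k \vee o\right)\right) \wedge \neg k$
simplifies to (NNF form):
$o \wedge \neg k$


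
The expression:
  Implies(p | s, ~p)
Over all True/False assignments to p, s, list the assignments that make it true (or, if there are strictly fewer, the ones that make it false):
is true only for:
  p=False, s=False;
  p=False, s=True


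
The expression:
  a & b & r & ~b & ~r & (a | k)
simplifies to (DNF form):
False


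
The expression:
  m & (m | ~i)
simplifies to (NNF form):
m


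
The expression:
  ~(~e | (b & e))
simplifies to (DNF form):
e & ~b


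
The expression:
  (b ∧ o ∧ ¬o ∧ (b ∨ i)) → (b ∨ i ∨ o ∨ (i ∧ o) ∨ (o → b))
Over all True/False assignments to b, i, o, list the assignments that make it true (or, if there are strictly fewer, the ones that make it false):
is always true.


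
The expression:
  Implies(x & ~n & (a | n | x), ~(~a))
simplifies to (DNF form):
a | n | ~x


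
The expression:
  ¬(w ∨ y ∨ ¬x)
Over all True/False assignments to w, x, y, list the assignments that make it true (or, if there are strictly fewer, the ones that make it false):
is true only for:
  w=False, x=True, y=False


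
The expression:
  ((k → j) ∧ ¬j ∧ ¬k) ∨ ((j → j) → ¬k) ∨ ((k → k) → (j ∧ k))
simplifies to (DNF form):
j ∨ ¬k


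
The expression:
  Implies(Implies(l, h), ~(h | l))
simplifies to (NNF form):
~h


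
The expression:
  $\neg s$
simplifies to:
$\neg s$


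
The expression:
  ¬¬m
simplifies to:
m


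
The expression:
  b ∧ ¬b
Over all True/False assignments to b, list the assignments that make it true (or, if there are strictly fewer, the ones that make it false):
is never true.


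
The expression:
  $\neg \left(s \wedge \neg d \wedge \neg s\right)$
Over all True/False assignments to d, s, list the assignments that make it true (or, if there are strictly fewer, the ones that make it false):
is always true.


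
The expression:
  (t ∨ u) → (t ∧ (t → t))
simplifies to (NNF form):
t ∨ ¬u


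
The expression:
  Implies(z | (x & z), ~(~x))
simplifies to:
x | ~z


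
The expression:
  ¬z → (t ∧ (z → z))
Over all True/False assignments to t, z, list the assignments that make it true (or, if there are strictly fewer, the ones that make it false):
is false only for:
  t=False, z=False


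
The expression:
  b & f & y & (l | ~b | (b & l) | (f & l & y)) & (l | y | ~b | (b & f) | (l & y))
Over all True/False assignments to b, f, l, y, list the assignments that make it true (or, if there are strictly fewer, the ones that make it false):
is true only for:
  b=True, f=True, l=True, y=True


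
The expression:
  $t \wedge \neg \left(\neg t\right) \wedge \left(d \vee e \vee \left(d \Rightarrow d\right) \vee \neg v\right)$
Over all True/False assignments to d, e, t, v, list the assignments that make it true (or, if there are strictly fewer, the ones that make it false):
is true only for:
  d=False, e=False, t=True, v=False;
  d=False, e=False, t=True, v=True;
  d=False, e=True, t=True, v=False;
  d=False, e=True, t=True, v=True;
  d=True, e=False, t=True, v=False;
  d=True, e=False, t=True, v=True;
  d=True, e=True, t=True, v=False;
  d=True, e=True, t=True, v=True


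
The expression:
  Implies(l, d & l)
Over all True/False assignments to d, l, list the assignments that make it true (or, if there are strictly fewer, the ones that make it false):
is false only for:
  d=False, l=True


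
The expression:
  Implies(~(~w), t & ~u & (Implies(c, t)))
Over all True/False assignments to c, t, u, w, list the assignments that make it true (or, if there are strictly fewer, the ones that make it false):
is false only for:
  c=False, t=False, u=False, w=True;
  c=False, t=False, u=True, w=True;
  c=False, t=True, u=True, w=True;
  c=True, t=False, u=False, w=True;
  c=True, t=False, u=True, w=True;
  c=True, t=True, u=True, w=True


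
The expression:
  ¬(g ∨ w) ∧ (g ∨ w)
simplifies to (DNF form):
False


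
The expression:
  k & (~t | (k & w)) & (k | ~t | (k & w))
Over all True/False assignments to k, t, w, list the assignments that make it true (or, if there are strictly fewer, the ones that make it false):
is true only for:
  k=True, t=False, w=False;
  k=True, t=False, w=True;
  k=True, t=True, w=True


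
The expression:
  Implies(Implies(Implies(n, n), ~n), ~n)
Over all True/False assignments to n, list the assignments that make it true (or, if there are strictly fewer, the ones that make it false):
is always true.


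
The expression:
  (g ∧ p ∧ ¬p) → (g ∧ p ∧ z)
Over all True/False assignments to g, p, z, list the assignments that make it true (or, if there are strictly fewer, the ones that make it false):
is always true.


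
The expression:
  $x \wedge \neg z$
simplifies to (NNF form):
$x \wedge \neg z$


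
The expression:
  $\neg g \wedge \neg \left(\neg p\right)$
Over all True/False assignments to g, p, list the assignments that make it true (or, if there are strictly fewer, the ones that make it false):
is true only for:
  g=False, p=True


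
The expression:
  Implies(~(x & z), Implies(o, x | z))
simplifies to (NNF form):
x | z | ~o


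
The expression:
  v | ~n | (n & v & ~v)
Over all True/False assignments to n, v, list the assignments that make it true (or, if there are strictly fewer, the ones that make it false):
is false only for:
  n=True, v=False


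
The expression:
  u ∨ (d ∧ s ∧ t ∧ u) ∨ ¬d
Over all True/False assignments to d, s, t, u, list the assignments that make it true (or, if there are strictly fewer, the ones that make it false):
is false only for:
  d=True, s=False, t=False, u=False;
  d=True, s=False, t=True, u=False;
  d=True, s=True, t=False, u=False;
  d=True, s=True, t=True, u=False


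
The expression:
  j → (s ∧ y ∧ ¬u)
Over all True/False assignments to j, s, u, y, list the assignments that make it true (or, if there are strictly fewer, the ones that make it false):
is false only for:
  j=True, s=False, u=False, y=False;
  j=True, s=False, u=False, y=True;
  j=True, s=False, u=True, y=False;
  j=True, s=False, u=True, y=True;
  j=True, s=True, u=False, y=False;
  j=True, s=True, u=True, y=False;
  j=True, s=True, u=True, y=True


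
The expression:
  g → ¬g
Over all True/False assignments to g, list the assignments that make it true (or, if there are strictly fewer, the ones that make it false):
is true only for:
  g=False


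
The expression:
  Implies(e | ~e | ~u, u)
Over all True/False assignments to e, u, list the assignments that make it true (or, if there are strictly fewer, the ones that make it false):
is true only for:
  e=False, u=True;
  e=True, u=True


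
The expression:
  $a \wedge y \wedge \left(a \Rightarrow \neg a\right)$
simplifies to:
$\text{False}$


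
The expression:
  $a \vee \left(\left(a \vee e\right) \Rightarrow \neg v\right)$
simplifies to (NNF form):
$a \vee \neg e \vee \neg v$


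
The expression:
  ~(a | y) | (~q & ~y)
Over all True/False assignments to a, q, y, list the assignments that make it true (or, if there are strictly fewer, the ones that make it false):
is true only for:
  a=False, q=False, y=False;
  a=False, q=True, y=False;
  a=True, q=False, y=False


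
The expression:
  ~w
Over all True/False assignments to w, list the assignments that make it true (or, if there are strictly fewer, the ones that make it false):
is true only for:
  w=False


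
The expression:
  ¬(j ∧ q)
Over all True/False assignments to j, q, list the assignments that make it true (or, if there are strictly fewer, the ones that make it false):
is false only for:
  j=True, q=True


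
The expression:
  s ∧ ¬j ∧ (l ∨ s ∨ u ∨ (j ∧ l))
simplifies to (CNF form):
s ∧ ¬j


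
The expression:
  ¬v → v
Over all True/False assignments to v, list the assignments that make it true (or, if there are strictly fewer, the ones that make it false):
is true only for:
  v=True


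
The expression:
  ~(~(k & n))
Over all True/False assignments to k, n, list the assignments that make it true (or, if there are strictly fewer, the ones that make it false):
is true only for:
  k=True, n=True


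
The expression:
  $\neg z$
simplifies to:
$\neg z$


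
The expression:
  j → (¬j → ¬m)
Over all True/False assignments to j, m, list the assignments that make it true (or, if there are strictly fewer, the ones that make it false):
is always true.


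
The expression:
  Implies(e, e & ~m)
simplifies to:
~e | ~m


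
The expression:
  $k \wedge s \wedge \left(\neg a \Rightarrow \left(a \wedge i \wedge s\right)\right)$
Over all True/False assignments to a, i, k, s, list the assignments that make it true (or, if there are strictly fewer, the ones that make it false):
is true only for:
  a=True, i=False, k=True, s=True;
  a=True, i=True, k=True, s=True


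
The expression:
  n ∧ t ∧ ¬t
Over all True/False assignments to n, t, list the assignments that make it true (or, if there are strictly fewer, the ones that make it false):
is never true.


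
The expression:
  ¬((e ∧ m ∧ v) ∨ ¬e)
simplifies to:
e ∧ (¬m ∨ ¬v)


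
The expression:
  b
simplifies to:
b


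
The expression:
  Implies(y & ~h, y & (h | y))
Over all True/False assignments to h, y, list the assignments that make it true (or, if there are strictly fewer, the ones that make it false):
is always true.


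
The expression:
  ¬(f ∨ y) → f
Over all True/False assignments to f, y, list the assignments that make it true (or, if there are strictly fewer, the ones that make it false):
is false only for:
  f=False, y=False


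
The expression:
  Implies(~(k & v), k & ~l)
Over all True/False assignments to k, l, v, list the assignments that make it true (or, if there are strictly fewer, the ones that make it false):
is true only for:
  k=True, l=False, v=False;
  k=True, l=False, v=True;
  k=True, l=True, v=True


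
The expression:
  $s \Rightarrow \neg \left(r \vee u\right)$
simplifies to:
$\left(\neg r \wedge \neg u\right) \vee \neg s$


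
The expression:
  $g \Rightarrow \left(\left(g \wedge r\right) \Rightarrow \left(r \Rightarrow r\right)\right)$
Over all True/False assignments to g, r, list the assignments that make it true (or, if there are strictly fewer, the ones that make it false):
is always true.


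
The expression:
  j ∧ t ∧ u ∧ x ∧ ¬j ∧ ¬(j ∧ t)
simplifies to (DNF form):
False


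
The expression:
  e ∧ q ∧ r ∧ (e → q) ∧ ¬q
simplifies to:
False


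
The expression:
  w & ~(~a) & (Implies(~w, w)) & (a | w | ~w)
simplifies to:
a & w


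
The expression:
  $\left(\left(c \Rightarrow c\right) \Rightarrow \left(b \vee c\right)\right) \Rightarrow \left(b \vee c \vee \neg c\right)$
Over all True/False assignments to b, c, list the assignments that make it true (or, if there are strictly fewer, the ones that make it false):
is always true.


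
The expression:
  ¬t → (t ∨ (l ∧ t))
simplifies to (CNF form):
t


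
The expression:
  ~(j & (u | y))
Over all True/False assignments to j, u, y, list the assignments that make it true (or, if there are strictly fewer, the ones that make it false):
is false only for:
  j=True, u=False, y=True;
  j=True, u=True, y=False;
  j=True, u=True, y=True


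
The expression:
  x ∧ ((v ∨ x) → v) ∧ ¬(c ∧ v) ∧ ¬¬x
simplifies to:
v ∧ x ∧ ¬c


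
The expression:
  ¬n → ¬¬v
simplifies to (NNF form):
n ∨ v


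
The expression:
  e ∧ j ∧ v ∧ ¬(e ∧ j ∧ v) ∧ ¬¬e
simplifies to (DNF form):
False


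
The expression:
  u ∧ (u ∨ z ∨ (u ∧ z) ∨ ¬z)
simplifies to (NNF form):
u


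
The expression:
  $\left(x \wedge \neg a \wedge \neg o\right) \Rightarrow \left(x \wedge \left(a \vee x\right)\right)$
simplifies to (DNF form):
$\text{True}$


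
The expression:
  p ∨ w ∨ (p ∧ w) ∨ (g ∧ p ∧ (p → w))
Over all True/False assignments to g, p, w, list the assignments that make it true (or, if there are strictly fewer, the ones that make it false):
is false only for:
  g=False, p=False, w=False;
  g=True, p=False, w=False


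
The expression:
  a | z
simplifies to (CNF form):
a | z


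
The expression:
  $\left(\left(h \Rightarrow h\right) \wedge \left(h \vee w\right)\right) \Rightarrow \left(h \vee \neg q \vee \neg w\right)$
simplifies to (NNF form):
$h \vee \neg q \vee \neg w$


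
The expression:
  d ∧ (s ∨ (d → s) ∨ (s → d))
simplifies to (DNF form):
d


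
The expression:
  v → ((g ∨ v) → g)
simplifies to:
g ∨ ¬v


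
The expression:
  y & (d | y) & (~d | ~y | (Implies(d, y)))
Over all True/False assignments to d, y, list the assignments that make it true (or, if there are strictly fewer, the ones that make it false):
is true only for:
  d=False, y=True;
  d=True, y=True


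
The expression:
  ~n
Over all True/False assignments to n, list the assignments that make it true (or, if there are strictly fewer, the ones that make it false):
is true only for:
  n=False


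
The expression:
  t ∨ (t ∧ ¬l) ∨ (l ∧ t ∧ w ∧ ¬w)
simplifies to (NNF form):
t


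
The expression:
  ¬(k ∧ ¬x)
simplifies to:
x ∨ ¬k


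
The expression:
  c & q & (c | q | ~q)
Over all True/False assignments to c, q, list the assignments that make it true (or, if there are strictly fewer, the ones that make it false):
is true only for:
  c=True, q=True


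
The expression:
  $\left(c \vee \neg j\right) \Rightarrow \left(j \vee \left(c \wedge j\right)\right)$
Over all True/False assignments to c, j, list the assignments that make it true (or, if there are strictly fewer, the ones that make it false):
is true only for:
  c=False, j=True;
  c=True, j=True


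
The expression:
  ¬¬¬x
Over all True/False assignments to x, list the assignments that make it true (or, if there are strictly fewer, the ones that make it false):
is true only for:
  x=False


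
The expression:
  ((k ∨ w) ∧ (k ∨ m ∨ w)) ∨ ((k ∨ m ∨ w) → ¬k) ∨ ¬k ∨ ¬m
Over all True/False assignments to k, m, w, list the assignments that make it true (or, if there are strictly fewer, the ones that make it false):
is always true.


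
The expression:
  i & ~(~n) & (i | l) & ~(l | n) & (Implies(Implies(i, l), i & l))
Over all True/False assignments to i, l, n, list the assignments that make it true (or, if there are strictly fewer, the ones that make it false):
is never true.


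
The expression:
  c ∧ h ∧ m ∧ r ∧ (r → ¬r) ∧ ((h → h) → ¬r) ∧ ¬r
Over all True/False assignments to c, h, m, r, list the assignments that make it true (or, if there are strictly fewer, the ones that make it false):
is never true.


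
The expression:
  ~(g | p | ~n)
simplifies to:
n & ~g & ~p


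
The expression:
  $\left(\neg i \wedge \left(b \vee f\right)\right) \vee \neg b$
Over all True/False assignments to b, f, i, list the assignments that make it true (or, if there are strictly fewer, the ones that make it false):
is false only for:
  b=True, f=False, i=True;
  b=True, f=True, i=True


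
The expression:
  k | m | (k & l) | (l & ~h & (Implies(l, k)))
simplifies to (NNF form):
k | m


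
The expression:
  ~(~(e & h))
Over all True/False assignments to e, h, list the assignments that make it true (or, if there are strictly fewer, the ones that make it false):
is true only for:
  e=True, h=True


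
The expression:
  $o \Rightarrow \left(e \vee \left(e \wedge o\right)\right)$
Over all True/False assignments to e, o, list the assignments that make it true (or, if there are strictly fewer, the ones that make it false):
is false only for:
  e=False, o=True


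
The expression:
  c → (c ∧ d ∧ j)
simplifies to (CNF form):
(d ∨ ¬c) ∧ (j ∨ ¬c)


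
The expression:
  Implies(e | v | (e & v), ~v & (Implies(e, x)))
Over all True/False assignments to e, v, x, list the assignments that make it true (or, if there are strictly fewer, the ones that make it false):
is true only for:
  e=False, v=False, x=False;
  e=False, v=False, x=True;
  e=True, v=False, x=True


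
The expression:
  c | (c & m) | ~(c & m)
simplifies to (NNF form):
True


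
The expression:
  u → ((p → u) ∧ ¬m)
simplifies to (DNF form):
¬m ∨ ¬u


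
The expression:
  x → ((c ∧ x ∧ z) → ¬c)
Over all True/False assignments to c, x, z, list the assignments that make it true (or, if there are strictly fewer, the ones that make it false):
is false only for:
  c=True, x=True, z=True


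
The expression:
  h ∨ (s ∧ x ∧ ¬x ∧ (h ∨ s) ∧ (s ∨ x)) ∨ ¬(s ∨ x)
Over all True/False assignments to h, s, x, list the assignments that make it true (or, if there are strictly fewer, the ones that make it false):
is false only for:
  h=False, s=False, x=True;
  h=False, s=True, x=False;
  h=False, s=True, x=True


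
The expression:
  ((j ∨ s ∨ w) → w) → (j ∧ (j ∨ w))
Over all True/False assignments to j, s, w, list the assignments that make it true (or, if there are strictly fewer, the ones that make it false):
is false only for:
  j=False, s=False, w=False;
  j=False, s=False, w=True;
  j=False, s=True, w=True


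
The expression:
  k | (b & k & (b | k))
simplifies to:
k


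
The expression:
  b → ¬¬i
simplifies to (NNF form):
i ∨ ¬b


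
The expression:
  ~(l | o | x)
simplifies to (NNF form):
~l & ~o & ~x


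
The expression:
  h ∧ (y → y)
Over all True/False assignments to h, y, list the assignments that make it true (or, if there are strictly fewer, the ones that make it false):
is true only for:
  h=True, y=False;
  h=True, y=True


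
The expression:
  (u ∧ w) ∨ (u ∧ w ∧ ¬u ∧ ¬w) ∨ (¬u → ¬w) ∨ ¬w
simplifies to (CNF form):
u ∨ ¬w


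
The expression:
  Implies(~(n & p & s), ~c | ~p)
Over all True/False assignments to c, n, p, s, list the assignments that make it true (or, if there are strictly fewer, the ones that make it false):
is false only for:
  c=True, n=False, p=True, s=False;
  c=True, n=False, p=True, s=True;
  c=True, n=True, p=True, s=False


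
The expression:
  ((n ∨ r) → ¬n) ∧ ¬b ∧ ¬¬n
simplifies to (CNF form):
False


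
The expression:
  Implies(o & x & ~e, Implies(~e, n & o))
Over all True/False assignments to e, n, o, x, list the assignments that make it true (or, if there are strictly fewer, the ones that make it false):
is false only for:
  e=False, n=False, o=True, x=True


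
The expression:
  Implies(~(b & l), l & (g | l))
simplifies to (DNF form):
l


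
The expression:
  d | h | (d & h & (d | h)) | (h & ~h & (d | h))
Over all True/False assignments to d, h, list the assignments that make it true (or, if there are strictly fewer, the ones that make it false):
is false only for:
  d=False, h=False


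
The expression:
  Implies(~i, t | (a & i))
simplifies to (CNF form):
i | t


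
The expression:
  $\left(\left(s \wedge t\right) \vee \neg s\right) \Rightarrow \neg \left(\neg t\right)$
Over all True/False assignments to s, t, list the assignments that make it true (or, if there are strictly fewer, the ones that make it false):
is false only for:
  s=False, t=False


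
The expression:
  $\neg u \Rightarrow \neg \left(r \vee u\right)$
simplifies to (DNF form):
$u \vee \neg r$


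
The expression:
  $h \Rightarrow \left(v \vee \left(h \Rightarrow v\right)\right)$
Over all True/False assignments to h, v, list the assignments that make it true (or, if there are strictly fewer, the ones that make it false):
is false only for:
  h=True, v=False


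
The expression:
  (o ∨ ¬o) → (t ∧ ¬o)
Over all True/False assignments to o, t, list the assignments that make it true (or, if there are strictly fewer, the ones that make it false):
is true only for:
  o=False, t=True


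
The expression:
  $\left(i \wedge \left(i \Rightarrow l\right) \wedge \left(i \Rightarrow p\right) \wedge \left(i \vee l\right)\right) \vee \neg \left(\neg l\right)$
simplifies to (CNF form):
$l$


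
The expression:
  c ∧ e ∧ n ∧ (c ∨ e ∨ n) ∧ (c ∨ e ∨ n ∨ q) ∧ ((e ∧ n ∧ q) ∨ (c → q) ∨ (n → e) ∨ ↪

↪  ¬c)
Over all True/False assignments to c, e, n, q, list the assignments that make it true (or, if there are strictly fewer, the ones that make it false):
is true only for:
  c=True, e=True, n=True, q=False;
  c=True, e=True, n=True, q=True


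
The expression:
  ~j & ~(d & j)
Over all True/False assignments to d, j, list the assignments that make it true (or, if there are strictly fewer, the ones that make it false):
is true only for:
  d=False, j=False;
  d=True, j=False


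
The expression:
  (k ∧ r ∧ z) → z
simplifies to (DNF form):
True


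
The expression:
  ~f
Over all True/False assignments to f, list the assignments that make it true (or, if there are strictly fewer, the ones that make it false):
is true only for:
  f=False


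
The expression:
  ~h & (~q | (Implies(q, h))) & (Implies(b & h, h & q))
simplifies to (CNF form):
~h & ~q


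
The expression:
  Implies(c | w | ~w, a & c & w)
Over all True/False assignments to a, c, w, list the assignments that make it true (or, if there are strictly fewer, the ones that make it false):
is true only for:
  a=True, c=True, w=True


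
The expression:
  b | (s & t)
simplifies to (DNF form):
b | (s & t)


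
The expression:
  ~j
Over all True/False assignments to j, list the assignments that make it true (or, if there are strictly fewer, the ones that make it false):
is true only for:
  j=False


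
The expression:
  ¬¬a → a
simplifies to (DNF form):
True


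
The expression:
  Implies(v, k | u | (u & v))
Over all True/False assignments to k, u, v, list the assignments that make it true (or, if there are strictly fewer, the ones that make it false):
is false only for:
  k=False, u=False, v=True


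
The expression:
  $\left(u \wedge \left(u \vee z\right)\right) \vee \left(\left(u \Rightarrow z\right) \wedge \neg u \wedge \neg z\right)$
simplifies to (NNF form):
$u \vee \neg z$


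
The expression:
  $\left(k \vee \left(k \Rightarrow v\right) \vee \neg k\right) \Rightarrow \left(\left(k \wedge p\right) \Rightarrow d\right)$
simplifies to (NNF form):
$d \vee \neg k \vee \neg p$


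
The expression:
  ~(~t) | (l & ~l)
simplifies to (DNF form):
t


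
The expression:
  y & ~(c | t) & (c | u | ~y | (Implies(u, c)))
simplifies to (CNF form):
y & ~c & ~t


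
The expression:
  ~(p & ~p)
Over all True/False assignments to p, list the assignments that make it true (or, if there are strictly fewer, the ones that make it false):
is always true.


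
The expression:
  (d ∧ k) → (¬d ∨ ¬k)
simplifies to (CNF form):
¬d ∨ ¬k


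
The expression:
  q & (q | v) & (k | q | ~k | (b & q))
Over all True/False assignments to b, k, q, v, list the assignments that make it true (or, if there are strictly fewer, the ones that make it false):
is true only for:
  b=False, k=False, q=True, v=False;
  b=False, k=False, q=True, v=True;
  b=False, k=True, q=True, v=False;
  b=False, k=True, q=True, v=True;
  b=True, k=False, q=True, v=False;
  b=True, k=False, q=True, v=True;
  b=True, k=True, q=True, v=False;
  b=True, k=True, q=True, v=True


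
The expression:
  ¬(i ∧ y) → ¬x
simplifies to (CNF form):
(i ∨ ¬x) ∧ (y ∨ ¬x)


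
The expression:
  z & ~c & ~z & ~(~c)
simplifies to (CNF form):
False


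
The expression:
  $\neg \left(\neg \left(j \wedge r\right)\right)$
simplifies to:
$j \wedge r$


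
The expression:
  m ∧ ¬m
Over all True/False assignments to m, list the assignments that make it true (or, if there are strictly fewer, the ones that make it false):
is never true.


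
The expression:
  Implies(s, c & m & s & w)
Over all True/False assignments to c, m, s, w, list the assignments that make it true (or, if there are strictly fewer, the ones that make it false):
is false only for:
  c=False, m=False, s=True, w=False;
  c=False, m=False, s=True, w=True;
  c=False, m=True, s=True, w=False;
  c=False, m=True, s=True, w=True;
  c=True, m=False, s=True, w=False;
  c=True, m=False, s=True, w=True;
  c=True, m=True, s=True, w=False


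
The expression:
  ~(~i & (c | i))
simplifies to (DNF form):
i | ~c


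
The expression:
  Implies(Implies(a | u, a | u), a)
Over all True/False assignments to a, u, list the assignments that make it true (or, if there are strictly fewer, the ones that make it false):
is true only for:
  a=True, u=False;
  a=True, u=True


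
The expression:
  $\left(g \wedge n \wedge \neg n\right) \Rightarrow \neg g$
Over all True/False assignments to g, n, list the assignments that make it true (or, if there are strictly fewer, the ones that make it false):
is always true.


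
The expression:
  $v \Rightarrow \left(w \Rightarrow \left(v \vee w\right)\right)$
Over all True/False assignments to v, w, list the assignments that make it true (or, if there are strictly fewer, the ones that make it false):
is always true.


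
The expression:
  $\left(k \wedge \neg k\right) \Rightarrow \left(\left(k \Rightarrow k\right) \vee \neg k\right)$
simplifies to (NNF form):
$\text{True}$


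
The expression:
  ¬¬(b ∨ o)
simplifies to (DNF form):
b ∨ o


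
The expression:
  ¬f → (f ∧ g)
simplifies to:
f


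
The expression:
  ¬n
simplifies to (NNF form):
¬n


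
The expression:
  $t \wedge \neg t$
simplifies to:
$\text{False}$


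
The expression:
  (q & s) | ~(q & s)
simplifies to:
True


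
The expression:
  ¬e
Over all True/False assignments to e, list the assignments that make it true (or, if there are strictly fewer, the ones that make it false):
is true only for:
  e=False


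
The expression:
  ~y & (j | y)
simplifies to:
j & ~y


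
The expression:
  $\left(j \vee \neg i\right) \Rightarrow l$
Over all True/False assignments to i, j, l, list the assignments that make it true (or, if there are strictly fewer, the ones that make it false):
is false only for:
  i=False, j=False, l=False;
  i=False, j=True, l=False;
  i=True, j=True, l=False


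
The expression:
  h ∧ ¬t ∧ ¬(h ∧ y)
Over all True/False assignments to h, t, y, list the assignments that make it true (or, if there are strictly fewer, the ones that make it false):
is true only for:
  h=True, t=False, y=False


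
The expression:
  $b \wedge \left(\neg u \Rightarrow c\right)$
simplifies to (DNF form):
$\left(b \wedge c\right) \vee \left(b \wedge u\right)$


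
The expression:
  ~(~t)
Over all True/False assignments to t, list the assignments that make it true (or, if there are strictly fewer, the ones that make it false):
is true only for:
  t=True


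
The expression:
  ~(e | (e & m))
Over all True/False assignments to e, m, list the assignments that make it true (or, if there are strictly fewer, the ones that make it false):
is true only for:
  e=False, m=False;
  e=False, m=True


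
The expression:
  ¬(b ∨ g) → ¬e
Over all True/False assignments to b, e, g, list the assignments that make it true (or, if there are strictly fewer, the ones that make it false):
is false only for:
  b=False, e=True, g=False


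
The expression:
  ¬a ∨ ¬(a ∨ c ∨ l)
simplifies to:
¬a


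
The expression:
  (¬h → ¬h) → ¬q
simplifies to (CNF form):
¬q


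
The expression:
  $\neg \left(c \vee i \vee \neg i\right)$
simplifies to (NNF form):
$\text{False}$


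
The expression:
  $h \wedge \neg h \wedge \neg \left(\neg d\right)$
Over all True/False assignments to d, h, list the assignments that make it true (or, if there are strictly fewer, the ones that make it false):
is never true.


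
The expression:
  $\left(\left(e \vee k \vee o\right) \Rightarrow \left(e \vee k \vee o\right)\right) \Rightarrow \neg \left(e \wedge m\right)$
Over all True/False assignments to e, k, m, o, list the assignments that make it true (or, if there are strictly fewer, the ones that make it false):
is false only for:
  e=True, k=False, m=True, o=False;
  e=True, k=False, m=True, o=True;
  e=True, k=True, m=True, o=False;
  e=True, k=True, m=True, o=True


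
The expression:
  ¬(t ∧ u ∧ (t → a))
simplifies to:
¬a ∨ ¬t ∨ ¬u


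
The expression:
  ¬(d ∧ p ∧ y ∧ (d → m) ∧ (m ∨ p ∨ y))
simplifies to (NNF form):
¬d ∨ ¬m ∨ ¬p ∨ ¬y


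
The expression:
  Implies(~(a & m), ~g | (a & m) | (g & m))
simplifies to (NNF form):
m | ~g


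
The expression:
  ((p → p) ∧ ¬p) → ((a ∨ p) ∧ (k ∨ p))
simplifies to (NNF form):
p ∨ (a ∧ k)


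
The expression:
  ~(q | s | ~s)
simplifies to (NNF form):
False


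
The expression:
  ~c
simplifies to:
~c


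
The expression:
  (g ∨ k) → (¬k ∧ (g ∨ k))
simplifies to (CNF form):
¬k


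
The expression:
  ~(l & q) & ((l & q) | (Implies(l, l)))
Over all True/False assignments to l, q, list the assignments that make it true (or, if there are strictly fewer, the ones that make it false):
is false only for:
  l=True, q=True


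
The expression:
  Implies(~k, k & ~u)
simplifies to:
k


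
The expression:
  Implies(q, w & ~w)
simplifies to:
~q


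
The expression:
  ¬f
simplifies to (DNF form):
¬f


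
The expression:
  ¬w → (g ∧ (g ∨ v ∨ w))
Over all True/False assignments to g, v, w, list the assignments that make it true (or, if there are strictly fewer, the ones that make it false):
is false only for:
  g=False, v=False, w=False;
  g=False, v=True, w=False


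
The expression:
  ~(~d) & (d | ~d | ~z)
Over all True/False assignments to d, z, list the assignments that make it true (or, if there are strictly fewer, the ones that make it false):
is true only for:
  d=True, z=False;
  d=True, z=True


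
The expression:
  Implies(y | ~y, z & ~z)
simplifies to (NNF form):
False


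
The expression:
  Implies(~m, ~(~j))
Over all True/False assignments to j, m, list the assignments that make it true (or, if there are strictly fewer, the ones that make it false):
is false only for:
  j=False, m=False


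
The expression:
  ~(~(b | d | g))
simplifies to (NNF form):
b | d | g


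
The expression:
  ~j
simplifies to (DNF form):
~j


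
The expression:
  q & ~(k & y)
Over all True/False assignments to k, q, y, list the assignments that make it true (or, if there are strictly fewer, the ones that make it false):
is true only for:
  k=False, q=True, y=False;
  k=False, q=True, y=True;
  k=True, q=True, y=False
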